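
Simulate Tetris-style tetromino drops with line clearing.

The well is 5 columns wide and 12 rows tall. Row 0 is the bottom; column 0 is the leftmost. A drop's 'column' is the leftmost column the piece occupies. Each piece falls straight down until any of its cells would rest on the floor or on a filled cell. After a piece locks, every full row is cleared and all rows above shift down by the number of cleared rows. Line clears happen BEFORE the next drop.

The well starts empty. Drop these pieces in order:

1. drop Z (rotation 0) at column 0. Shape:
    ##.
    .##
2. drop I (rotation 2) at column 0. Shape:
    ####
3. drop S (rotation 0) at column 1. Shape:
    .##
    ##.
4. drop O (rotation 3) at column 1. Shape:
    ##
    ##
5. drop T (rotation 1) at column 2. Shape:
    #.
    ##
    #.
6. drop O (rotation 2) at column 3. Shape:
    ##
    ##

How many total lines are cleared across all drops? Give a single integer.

Drop 1: Z rot0 at col 0 lands with bottom-row=0; cleared 0 line(s) (total 0); column heights now [2 2 1 0 0], max=2
Drop 2: I rot2 at col 0 lands with bottom-row=2; cleared 0 line(s) (total 0); column heights now [3 3 3 3 0], max=3
Drop 3: S rot0 at col 1 lands with bottom-row=3; cleared 0 line(s) (total 0); column heights now [3 4 5 5 0], max=5
Drop 4: O rot3 at col 1 lands with bottom-row=5; cleared 0 line(s) (total 0); column heights now [3 7 7 5 0], max=7
Drop 5: T rot1 at col 2 lands with bottom-row=7; cleared 0 line(s) (total 0); column heights now [3 7 10 9 0], max=10
Drop 6: O rot2 at col 3 lands with bottom-row=9; cleared 0 line(s) (total 0); column heights now [3 7 10 11 11], max=11

Answer: 0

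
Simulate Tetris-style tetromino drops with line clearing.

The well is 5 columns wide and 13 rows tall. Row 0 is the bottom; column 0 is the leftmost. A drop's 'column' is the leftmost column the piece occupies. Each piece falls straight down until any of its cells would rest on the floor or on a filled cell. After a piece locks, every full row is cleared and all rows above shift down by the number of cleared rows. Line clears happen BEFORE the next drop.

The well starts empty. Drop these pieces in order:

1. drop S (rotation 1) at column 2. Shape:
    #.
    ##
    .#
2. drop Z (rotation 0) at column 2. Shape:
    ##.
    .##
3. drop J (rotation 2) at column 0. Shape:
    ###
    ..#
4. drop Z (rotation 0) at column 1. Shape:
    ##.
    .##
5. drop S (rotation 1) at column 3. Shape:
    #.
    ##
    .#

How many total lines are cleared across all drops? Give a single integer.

Answer: 0

Derivation:
Drop 1: S rot1 at col 2 lands with bottom-row=0; cleared 0 line(s) (total 0); column heights now [0 0 3 2 0], max=3
Drop 2: Z rot0 at col 2 lands with bottom-row=2; cleared 0 line(s) (total 0); column heights now [0 0 4 4 3], max=4
Drop 3: J rot2 at col 0 lands with bottom-row=4; cleared 0 line(s) (total 0); column heights now [6 6 6 4 3], max=6
Drop 4: Z rot0 at col 1 lands with bottom-row=6; cleared 0 line(s) (total 0); column heights now [6 8 8 7 3], max=8
Drop 5: S rot1 at col 3 lands with bottom-row=6; cleared 0 line(s) (total 0); column heights now [6 8 8 9 8], max=9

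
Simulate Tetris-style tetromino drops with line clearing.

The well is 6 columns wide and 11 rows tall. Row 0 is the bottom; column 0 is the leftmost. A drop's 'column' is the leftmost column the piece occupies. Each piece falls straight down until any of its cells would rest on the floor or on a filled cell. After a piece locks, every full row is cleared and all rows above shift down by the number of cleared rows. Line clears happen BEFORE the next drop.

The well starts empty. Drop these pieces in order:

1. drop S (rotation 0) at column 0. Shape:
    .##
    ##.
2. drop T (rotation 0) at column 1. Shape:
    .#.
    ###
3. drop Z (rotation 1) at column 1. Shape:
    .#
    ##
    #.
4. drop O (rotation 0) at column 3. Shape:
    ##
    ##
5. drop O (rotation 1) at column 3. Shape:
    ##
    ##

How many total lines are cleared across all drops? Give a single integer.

Answer: 0

Derivation:
Drop 1: S rot0 at col 0 lands with bottom-row=0; cleared 0 line(s) (total 0); column heights now [1 2 2 0 0 0], max=2
Drop 2: T rot0 at col 1 lands with bottom-row=2; cleared 0 line(s) (total 0); column heights now [1 3 4 3 0 0], max=4
Drop 3: Z rot1 at col 1 lands with bottom-row=3; cleared 0 line(s) (total 0); column heights now [1 5 6 3 0 0], max=6
Drop 4: O rot0 at col 3 lands with bottom-row=3; cleared 0 line(s) (total 0); column heights now [1 5 6 5 5 0], max=6
Drop 5: O rot1 at col 3 lands with bottom-row=5; cleared 0 line(s) (total 0); column heights now [1 5 6 7 7 0], max=7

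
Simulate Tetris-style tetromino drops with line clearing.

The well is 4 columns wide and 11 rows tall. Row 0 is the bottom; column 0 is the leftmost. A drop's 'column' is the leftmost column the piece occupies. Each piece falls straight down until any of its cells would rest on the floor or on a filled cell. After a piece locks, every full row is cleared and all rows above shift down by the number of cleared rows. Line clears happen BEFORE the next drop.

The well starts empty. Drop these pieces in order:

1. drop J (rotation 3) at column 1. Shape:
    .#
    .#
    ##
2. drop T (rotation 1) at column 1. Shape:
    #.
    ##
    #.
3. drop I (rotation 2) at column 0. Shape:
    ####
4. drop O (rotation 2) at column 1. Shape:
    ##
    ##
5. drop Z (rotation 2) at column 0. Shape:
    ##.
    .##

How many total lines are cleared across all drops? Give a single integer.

Answer: 1

Derivation:
Drop 1: J rot3 at col 1 lands with bottom-row=0; cleared 0 line(s) (total 0); column heights now [0 1 3 0], max=3
Drop 2: T rot1 at col 1 lands with bottom-row=2; cleared 0 line(s) (total 0); column heights now [0 5 4 0], max=5
Drop 3: I rot2 at col 0 lands with bottom-row=5; cleared 1 line(s) (total 1); column heights now [0 5 4 0], max=5
Drop 4: O rot2 at col 1 lands with bottom-row=5; cleared 0 line(s) (total 1); column heights now [0 7 7 0], max=7
Drop 5: Z rot2 at col 0 lands with bottom-row=7; cleared 0 line(s) (total 1); column heights now [9 9 8 0], max=9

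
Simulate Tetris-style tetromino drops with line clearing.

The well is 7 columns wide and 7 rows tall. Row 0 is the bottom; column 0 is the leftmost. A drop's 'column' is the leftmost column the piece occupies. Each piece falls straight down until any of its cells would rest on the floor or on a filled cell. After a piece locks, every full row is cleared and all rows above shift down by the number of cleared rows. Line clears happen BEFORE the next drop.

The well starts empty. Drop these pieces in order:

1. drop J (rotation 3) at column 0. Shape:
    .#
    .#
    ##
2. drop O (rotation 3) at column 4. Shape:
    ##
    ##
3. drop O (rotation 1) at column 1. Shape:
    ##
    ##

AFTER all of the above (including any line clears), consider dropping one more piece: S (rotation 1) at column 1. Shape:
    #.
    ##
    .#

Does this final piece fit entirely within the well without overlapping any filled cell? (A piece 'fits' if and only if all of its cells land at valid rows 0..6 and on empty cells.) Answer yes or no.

Answer: no

Derivation:
Drop 1: J rot3 at col 0 lands with bottom-row=0; cleared 0 line(s) (total 0); column heights now [1 3 0 0 0 0 0], max=3
Drop 2: O rot3 at col 4 lands with bottom-row=0; cleared 0 line(s) (total 0); column heights now [1 3 0 0 2 2 0], max=3
Drop 3: O rot1 at col 1 lands with bottom-row=3; cleared 0 line(s) (total 0); column heights now [1 5 5 0 2 2 0], max=5
Test piece S rot1 at col 1 (width 2): heights before test = [1 5 5 0 2 2 0]; fits = False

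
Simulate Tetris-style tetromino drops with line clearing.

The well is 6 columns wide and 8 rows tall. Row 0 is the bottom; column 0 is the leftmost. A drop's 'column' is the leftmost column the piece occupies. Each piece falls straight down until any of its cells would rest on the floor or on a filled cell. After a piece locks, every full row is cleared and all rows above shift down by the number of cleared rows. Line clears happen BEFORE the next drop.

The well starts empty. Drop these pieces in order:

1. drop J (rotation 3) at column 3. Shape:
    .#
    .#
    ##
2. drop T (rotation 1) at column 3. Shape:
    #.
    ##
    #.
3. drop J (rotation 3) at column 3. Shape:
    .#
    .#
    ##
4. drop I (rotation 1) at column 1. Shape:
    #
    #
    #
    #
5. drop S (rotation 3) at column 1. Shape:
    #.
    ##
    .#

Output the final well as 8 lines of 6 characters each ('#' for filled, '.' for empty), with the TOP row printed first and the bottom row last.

Answer: ....#.
....#.
.#.##.
.###..
.####.
.#.##.
.#..#.
.#.##.

Derivation:
Drop 1: J rot3 at col 3 lands with bottom-row=0; cleared 0 line(s) (total 0); column heights now [0 0 0 1 3 0], max=3
Drop 2: T rot1 at col 3 lands with bottom-row=2; cleared 0 line(s) (total 0); column heights now [0 0 0 5 4 0], max=5
Drop 3: J rot3 at col 3 lands with bottom-row=5; cleared 0 line(s) (total 0); column heights now [0 0 0 6 8 0], max=8
Drop 4: I rot1 at col 1 lands with bottom-row=0; cleared 0 line(s) (total 0); column heights now [0 4 0 6 8 0], max=8
Drop 5: S rot3 at col 1 lands with bottom-row=3; cleared 0 line(s) (total 0); column heights now [0 6 5 6 8 0], max=8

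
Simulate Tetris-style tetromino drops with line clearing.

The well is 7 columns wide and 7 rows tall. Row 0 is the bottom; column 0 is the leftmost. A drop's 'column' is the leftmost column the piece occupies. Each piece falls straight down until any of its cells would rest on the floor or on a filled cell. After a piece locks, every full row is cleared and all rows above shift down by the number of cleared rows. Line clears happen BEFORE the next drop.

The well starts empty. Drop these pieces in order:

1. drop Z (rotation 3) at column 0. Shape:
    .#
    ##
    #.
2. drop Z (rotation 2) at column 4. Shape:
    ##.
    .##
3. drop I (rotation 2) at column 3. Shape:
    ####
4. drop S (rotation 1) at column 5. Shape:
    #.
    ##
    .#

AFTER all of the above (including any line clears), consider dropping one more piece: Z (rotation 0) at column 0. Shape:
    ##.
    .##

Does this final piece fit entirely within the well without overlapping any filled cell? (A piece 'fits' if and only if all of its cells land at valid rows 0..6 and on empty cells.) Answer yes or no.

Drop 1: Z rot3 at col 0 lands with bottom-row=0; cleared 0 line(s) (total 0); column heights now [2 3 0 0 0 0 0], max=3
Drop 2: Z rot2 at col 4 lands with bottom-row=0; cleared 0 line(s) (total 0); column heights now [2 3 0 0 2 2 1], max=3
Drop 3: I rot2 at col 3 lands with bottom-row=2; cleared 0 line(s) (total 0); column heights now [2 3 0 3 3 3 3], max=3
Drop 4: S rot1 at col 5 lands with bottom-row=3; cleared 0 line(s) (total 0); column heights now [2 3 0 3 3 6 5], max=6
Test piece Z rot0 at col 0 (width 3): heights before test = [2 3 0 3 3 6 5]; fits = True

Answer: yes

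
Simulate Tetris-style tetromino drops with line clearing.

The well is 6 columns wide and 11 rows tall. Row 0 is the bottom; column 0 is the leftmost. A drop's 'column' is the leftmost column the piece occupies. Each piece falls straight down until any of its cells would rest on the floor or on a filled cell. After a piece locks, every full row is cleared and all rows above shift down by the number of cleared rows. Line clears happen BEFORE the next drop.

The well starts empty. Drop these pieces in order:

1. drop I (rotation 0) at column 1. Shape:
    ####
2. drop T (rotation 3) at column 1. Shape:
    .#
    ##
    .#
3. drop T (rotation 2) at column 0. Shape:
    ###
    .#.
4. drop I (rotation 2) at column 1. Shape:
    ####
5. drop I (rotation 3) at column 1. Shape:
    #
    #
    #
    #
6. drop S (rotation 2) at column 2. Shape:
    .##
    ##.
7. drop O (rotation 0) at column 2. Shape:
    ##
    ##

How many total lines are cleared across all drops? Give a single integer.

Drop 1: I rot0 at col 1 lands with bottom-row=0; cleared 0 line(s) (total 0); column heights now [0 1 1 1 1 0], max=1
Drop 2: T rot3 at col 1 lands with bottom-row=1; cleared 0 line(s) (total 0); column heights now [0 3 4 1 1 0], max=4
Drop 3: T rot2 at col 0 lands with bottom-row=3; cleared 0 line(s) (total 0); column heights now [5 5 5 1 1 0], max=5
Drop 4: I rot2 at col 1 lands with bottom-row=5; cleared 0 line(s) (total 0); column heights now [5 6 6 6 6 0], max=6
Drop 5: I rot3 at col 1 lands with bottom-row=6; cleared 0 line(s) (total 0); column heights now [5 10 6 6 6 0], max=10
Drop 6: S rot2 at col 2 lands with bottom-row=6; cleared 0 line(s) (total 0); column heights now [5 10 7 8 8 0], max=10
Drop 7: O rot0 at col 2 lands with bottom-row=8; cleared 0 line(s) (total 0); column heights now [5 10 10 10 8 0], max=10

Answer: 0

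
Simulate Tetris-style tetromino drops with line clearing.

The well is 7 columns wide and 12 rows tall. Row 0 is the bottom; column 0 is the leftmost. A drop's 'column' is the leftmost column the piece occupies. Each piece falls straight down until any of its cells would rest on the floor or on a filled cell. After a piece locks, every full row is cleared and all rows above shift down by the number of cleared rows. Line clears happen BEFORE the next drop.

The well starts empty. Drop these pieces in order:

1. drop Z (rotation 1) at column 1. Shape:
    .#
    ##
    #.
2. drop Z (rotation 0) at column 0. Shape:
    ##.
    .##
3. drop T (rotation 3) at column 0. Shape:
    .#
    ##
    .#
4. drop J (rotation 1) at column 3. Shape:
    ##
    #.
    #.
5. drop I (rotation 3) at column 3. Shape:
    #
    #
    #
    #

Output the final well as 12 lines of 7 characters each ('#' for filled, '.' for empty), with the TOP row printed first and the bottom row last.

Answer: .......
.......
.......
.......
.#.....
##.#...
.#.#...
##.#...
.###...
..###..
.###...
.#.#...

Derivation:
Drop 1: Z rot1 at col 1 lands with bottom-row=0; cleared 0 line(s) (total 0); column heights now [0 2 3 0 0 0 0], max=3
Drop 2: Z rot0 at col 0 lands with bottom-row=3; cleared 0 line(s) (total 0); column heights now [5 5 4 0 0 0 0], max=5
Drop 3: T rot3 at col 0 lands with bottom-row=5; cleared 0 line(s) (total 0); column heights now [7 8 4 0 0 0 0], max=8
Drop 4: J rot1 at col 3 lands with bottom-row=0; cleared 0 line(s) (total 0); column heights now [7 8 4 3 3 0 0], max=8
Drop 5: I rot3 at col 3 lands with bottom-row=3; cleared 0 line(s) (total 0); column heights now [7 8 4 7 3 0 0], max=8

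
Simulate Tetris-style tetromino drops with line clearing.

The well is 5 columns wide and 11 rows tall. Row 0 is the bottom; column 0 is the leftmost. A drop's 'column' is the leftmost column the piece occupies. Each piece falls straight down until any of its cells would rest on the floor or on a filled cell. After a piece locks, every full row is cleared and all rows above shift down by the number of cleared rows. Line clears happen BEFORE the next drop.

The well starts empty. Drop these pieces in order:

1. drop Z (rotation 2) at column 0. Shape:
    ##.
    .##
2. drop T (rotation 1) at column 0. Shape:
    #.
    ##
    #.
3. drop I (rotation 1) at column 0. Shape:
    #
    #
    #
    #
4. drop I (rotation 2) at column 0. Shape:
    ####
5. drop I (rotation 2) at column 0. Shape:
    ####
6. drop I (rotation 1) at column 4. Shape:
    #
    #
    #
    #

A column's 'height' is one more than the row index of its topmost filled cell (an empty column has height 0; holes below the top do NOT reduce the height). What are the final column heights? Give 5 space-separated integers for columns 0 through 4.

Answer: 11 11 11 11 4

Derivation:
Drop 1: Z rot2 at col 0 lands with bottom-row=0; cleared 0 line(s) (total 0); column heights now [2 2 1 0 0], max=2
Drop 2: T rot1 at col 0 lands with bottom-row=2; cleared 0 line(s) (total 0); column heights now [5 4 1 0 0], max=5
Drop 3: I rot1 at col 0 lands with bottom-row=5; cleared 0 line(s) (total 0); column heights now [9 4 1 0 0], max=9
Drop 4: I rot2 at col 0 lands with bottom-row=9; cleared 0 line(s) (total 0); column heights now [10 10 10 10 0], max=10
Drop 5: I rot2 at col 0 lands with bottom-row=10; cleared 0 line(s) (total 0); column heights now [11 11 11 11 0], max=11
Drop 6: I rot1 at col 4 lands with bottom-row=0; cleared 0 line(s) (total 0); column heights now [11 11 11 11 4], max=11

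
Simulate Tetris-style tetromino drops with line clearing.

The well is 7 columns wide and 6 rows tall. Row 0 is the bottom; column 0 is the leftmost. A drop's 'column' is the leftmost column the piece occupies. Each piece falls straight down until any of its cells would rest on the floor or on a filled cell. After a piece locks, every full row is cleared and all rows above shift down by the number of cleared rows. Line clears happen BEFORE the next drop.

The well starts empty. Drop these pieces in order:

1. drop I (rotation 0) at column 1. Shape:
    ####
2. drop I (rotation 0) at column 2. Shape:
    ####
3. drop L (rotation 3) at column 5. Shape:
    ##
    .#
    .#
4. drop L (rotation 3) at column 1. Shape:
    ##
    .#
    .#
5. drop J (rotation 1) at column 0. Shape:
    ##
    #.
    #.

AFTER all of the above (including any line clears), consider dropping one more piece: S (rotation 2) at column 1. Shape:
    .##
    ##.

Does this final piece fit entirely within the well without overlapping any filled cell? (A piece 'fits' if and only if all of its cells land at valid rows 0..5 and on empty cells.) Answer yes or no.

Answer: no

Derivation:
Drop 1: I rot0 at col 1 lands with bottom-row=0; cleared 0 line(s) (total 0); column heights now [0 1 1 1 1 0 0], max=1
Drop 2: I rot0 at col 2 lands with bottom-row=1; cleared 0 line(s) (total 0); column heights now [0 1 2 2 2 2 0], max=2
Drop 3: L rot3 at col 5 lands with bottom-row=0; cleared 0 line(s) (total 0); column heights now [0 1 2 2 2 3 3], max=3
Drop 4: L rot3 at col 1 lands with bottom-row=2; cleared 0 line(s) (total 0); column heights now [0 5 5 2 2 3 3], max=5
Drop 5: J rot1 at col 0 lands with bottom-row=3; cleared 0 line(s) (total 0); column heights now [6 6 5 2 2 3 3], max=6
Test piece S rot2 at col 1 (width 3): heights before test = [6 6 5 2 2 3 3]; fits = False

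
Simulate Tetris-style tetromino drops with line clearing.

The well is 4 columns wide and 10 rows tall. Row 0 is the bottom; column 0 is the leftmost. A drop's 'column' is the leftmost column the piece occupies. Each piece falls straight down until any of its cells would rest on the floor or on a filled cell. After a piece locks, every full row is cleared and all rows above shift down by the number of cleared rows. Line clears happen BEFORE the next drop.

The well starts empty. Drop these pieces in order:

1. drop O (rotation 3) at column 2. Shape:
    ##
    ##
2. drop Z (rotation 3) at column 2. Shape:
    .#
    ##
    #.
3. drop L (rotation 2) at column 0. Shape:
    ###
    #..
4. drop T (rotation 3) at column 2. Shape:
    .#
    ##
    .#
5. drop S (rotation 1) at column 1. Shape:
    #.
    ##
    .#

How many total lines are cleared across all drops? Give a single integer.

Drop 1: O rot3 at col 2 lands with bottom-row=0; cleared 0 line(s) (total 0); column heights now [0 0 2 2], max=2
Drop 2: Z rot3 at col 2 lands with bottom-row=2; cleared 0 line(s) (total 0); column heights now [0 0 4 5], max=5
Drop 3: L rot2 at col 0 lands with bottom-row=3; cleared 1 line(s) (total 1); column heights now [4 0 4 4], max=4
Drop 4: T rot3 at col 2 lands with bottom-row=4; cleared 0 line(s) (total 1); column heights now [4 0 6 7], max=7
Drop 5: S rot1 at col 1 lands with bottom-row=6; cleared 0 line(s) (total 1); column heights now [4 9 8 7], max=9

Answer: 1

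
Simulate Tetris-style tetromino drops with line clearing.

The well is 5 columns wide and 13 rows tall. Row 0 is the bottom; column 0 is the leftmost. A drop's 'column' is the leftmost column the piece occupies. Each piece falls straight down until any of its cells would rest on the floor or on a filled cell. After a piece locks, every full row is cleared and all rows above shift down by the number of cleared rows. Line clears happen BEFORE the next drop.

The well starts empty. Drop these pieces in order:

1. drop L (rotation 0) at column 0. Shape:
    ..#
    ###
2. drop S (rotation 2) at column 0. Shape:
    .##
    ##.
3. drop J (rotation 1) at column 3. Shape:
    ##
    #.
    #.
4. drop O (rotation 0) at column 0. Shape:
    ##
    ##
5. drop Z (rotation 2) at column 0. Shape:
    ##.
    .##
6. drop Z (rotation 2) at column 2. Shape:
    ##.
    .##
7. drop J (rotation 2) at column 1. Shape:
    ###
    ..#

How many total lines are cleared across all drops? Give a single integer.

Answer: 0

Derivation:
Drop 1: L rot0 at col 0 lands with bottom-row=0; cleared 0 line(s) (total 0); column heights now [1 1 2 0 0], max=2
Drop 2: S rot2 at col 0 lands with bottom-row=1; cleared 0 line(s) (total 0); column heights now [2 3 3 0 0], max=3
Drop 3: J rot1 at col 3 lands with bottom-row=0; cleared 0 line(s) (total 0); column heights now [2 3 3 3 3], max=3
Drop 4: O rot0 at col 0 lands with bottom-row=3; cleared 0 line(s) (total 0); column heights now [5 5 3 3 3], max=5
Drop 5: Z rot2 at col 0 lands with bottom-row=5; cleared 0 line(s) (total 0); column heights now [7 7 6 3 3], max=7
Drop 6: Z rot2 at col 2 lands with bottom-row=5; cleared 0 line(s) (total 0); column heights now [7 7 7 7 6], max=7
Drop 7: J rot2 at col 1 lands with bottom-row=7; cleared 0 line(s) (total 0); column heights now [7 9 9 9 6], max=9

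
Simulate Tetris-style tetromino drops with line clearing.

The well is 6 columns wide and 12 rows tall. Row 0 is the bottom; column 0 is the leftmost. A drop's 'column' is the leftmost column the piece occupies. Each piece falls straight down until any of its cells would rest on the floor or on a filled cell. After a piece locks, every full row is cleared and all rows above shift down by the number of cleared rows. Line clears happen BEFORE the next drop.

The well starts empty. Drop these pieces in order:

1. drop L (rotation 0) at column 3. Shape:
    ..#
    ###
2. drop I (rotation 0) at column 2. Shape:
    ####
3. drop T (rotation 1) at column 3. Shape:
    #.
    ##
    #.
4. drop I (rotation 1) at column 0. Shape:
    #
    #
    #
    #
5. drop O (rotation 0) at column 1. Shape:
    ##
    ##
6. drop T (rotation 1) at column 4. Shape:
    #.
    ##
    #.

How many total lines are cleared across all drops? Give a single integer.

Answer: 0

Derivation:
Drop 1: L rot0 at col 3 lands with bottom-row=0; cleared 0 line(s) (total 0); column heights now [0 0 0 1 1 2], max=2
Drop 2: I rot0 at col 2 lands with bottom-row=2; cleared 0 line(s) (total 0); column heights now [0 0 3 3 3 3], max=3
Drop 3: T rot1 at col 3 lands with bottom-row=3; cleared 0 line(s) (total 0); column heights now [0 0 3 6 5 3], max=6
Drop 4: I rot1 at col 0 lands with bottom-row=0; cleared 0 line(s) (total 0); column heights now [4 0 3 6 5 3], max=6
Drop 5: O rot0 at col 1 lands with bottom-row=3; cleared 0 line(s) (total 0); column heights now [4 5 5 6 5 3], max=6
Drop 6: T rot1 at col 4 lands with bottom-row=5; cleared 0 line(s) (total 0); column heights now [4 5 5 6 8 7], max=8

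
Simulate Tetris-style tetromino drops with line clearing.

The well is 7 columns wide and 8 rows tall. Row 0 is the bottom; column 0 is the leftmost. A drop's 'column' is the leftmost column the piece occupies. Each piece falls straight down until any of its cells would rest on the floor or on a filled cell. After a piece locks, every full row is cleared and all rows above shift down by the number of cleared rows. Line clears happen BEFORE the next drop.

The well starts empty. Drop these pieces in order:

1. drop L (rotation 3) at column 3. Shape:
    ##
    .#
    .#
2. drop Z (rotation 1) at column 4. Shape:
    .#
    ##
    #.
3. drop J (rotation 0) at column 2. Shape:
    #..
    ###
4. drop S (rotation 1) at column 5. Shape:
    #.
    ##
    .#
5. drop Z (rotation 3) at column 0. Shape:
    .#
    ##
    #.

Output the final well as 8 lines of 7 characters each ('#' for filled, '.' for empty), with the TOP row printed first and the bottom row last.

Drop 1: L rot3 at col 3 lands with bottom-row=0; cleared 0 line(s) (total 0); column heights now [0 0 0 3 3 0 0], max=3
Drop 2: Z rot1 at col 4 lands with bottom-row=3; cleared 0 line(s) (total 0); column heights now [0 0 0 3 5 6 0], max=6
Drop 3: J rot0 at col 2 lands with bottom-row=5; cleared 0 line(s) (total 0); column heights now [0 0 7 6 6 6 0], max=7
Drop 4: S rot1 at col 5 lands with bottom-row=5; cleared 0 line(s) (total 0); column heights now [0 0 7 6 6 8 7], max=8
Drop 5: Z rot3 at col 0 lands with bottom-row=0; cleared 0 line(s) (total 0); column heights now [2 3 7 6 6 8 7], max=8

Answer: .....#.
..#..##
..#####
....##.
....#..
.#.##..
##..#..
#...#..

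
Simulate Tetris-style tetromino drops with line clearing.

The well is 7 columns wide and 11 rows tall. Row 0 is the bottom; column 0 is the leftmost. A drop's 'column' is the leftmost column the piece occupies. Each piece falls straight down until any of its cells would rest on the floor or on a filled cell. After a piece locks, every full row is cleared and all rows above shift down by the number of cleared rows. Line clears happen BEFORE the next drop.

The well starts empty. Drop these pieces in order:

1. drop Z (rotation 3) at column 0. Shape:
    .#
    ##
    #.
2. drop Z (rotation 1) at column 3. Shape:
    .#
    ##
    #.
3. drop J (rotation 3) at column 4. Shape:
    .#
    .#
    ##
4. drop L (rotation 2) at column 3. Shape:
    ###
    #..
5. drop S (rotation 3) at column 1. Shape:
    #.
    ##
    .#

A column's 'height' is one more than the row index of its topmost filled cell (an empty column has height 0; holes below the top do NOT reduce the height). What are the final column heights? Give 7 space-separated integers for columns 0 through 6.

Drop 1: Z rot3 at col 0 lands with bottom-row=0; cleared 0 line(s) (total 0); column heights now [2 3 0 0 0 0 0], max=3
Drop 2: Z rot1 at col 3 lands with bottom-row=0; cleared 0 line(s) (total 0); column heights now [2 3 0 2 3 0 0], max=3
Drop 3: J rot3 at col 4 lands with bottom-row=3; cleared 0 line(s) (total 0); column heights now [2 3 0 2 4 6 0], max=6
Drop 4: L rot2 at col 3 lands with bottom-row=5; cleared 0 line(s) (total 0); column heights now [2 3 0 7 7 7 0], max=7
Drop 5: S rot3 at col 1 lands with bottom-row=2; cleared 0 line(s) (total 0); column heights now [2 5 4 7 7 7 0], max=7

Answer: 2 5 4 7 7 7 0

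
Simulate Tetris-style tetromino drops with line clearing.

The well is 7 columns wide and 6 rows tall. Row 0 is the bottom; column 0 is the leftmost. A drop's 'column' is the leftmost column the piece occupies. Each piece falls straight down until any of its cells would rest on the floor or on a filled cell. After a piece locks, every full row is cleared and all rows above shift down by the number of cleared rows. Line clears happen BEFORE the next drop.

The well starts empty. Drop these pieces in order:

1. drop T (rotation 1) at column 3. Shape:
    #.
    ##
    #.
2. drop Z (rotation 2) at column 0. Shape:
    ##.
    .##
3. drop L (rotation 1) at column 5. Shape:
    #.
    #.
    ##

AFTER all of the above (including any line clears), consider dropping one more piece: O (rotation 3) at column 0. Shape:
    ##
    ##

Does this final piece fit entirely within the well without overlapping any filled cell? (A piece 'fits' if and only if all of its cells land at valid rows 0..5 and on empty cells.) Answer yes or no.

Answer: yes

Derivation:
Drop 1: T rot1 at col 3 lands with bottom-row=0; cleared 0 line(s) (total 0); column heights now [0 0 0 3 2 0 0], max=3
Drop 2: Z rot2 at col 0 lands with bottom-row=0; cleared 0 line(s) (total 0); column heights now [2 2 1 3 2 0 0], max=3
Drop 3: L rot1 at col 5 lands with bottom-row=0; cleared 0 line(s) (total 0); column heights now [2 2 1 3 2 3 1], max=3
Test piece O rot3 at col 0 (width 2): heights before test = [2 2 1 3 2 3 1]; fits = True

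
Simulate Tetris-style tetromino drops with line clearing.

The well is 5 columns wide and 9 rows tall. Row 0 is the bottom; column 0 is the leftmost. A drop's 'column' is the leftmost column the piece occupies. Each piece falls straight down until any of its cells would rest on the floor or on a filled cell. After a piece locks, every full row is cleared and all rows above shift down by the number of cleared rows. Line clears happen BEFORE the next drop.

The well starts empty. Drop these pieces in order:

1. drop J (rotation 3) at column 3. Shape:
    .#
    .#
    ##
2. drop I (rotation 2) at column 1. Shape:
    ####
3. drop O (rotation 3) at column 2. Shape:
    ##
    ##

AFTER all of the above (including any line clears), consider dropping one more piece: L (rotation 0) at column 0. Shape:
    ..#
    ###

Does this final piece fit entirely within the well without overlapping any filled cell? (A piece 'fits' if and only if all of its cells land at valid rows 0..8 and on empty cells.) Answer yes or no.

Drop 1: J rot3 at col 3 lands with bottom-row=0; cleared 0 line(s) (total 0); column heights now [0 0 0 1 3], max=3
Drop 2: I rot2 at col 1 lands with bottom-row=3; cleared 0 line(s) (total 0); column heights now [0 4 4 4 4], max=4
Drop 3: O rot3 at col 2 lands with bottom-row=4; cleared 0 line(s) (total 0); column heights now [0 4 6 6 4], max=6
Test piece L rot0 at col 0 (width 3): heights before test = [0 4 6 6 4]; fits = True

Answer: yes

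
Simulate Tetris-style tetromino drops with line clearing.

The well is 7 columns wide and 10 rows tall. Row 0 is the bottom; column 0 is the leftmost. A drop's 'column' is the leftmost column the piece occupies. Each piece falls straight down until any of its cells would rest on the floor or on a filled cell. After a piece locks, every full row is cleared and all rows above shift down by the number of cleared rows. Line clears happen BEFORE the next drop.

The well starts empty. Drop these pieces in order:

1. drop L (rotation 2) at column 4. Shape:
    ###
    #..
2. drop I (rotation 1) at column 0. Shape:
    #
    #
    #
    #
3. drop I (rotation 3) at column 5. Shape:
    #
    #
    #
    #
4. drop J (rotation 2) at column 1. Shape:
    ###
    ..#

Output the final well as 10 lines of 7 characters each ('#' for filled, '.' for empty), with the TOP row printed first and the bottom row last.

Answer: .......
.......
.......
.......
.......
.....#.
.....#.
#....#.
#....#.
#..##..

Derivation:
Drop 1: L rot2 at col 4 lands with bottom-row=0; cleared 0 line(s) (total 0); column heights now [0 0 0 0 2 2 2], max=2
Drop 2: I rot1 at col 0 lands with bottom-row=0; cleared 0 line(s) (total 0); column heights now [4 0 0 0 2 2 2], max=4
Drop 3: I rot3 at col 5 lands with bottom-row=2; cleared 0 line(s) (total 0); column heights now [4 0 0 0 2 6 2], max=6
Drop 4: J rot2 at col 1 lands with bottom-row=0; cleared 1 line(s) (total 1); column heights now [3 0 0 1 1 5 0], max=5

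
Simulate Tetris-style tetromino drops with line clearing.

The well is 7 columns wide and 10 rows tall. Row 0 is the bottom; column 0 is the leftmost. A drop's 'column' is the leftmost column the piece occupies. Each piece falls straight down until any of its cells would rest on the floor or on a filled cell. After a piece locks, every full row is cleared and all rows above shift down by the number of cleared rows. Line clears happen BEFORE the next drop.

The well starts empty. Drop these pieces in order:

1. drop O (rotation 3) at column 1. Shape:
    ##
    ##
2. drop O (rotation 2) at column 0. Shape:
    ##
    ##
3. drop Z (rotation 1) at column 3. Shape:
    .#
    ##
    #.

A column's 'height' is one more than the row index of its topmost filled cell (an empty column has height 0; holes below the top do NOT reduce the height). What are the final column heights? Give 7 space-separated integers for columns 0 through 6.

Drop 1: O rot3 at col 1 lands with bottom-row=0; cleared 0 line(s) (total 0); column heights now [0 2 2 0 0 0 0], max=2
Drop 2: O rot2 at col 0 lands with bottom-row=2; cleared 0 line(s) (total 0); column heights now [4 4 2 0 0 0 0], max=4
Drop 3: Z rot1 at col 3 lands with bottom-row=0; cleared 0 line(s) (total 0); column heights now [4 4 2 2 3 0 0], max=4

Answer: 4 4 2 2 3 0 0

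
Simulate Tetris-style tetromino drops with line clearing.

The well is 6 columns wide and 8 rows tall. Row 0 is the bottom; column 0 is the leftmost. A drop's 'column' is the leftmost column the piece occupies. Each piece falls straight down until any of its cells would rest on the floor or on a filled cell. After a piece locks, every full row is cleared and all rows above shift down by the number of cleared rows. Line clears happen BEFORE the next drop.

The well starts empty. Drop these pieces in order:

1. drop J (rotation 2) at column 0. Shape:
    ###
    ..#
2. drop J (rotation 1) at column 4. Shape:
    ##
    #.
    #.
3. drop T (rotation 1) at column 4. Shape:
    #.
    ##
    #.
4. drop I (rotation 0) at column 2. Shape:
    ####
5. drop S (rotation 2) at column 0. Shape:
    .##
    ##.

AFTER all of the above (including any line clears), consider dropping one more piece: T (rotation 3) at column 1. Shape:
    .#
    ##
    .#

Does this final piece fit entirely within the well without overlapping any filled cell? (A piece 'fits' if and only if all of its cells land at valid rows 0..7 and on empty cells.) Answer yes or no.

Drop 1: J rot2 at col 0 lands with bottom-row=0; cleared 0 line(s) (total 0); column heights now [2 2 2 0 0 0], max=2
Drop 2: J rot1 at col 4 lands with bottom-row=0; cleared 0 line(s) (total 0); column heights now [2 2 2 0 3 3], max=3
Drop 3: T rot1 at col 4 lands with bottom-row=3; cleared 0 line(s) (total 0); column heights now [2 2 2 0 6 5], max=6
Drop 4: I rot0 at col 2 lands with bottom-row=6; cleared 0 line(s) (total 0); column heights now [2 2 7 7 7 7], max=7
Drop 5: S rot2 at col 0 lands with bottom-row=6; cleared 1 line(s) (total 1); column heights now [2 7 7 0 6 5], max=7
Test piece T rot3 at col 1 (width 2): heights before test = [2 7 7 0 6 5]; fits = False

Answer: no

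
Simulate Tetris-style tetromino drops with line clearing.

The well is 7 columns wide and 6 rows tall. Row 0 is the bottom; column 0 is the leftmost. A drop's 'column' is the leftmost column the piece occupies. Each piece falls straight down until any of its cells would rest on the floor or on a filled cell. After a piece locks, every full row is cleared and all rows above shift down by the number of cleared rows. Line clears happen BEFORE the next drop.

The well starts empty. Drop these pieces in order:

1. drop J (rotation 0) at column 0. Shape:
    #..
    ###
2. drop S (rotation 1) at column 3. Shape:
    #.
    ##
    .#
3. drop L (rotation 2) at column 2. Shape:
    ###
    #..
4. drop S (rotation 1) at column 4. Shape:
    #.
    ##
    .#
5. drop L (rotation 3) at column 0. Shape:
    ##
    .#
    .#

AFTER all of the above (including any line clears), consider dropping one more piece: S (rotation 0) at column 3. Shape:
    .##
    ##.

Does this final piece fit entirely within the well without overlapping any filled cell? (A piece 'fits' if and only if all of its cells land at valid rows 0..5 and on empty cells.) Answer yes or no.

Answer: no

Derivation:
Drop 1: J rot0 at col 0 lands with bottom-row=0; cleared 0 line(s) (total 0); column heights now [2 1 1 0 0 0 0], max=2
Drop 2: S rot1 at col 3 lands with bottom-row=0; cleared 0 line(s) (total 0); column heights now [2 1 1 3 2 0 0], max=3
Drop 3: L rot2 at col 2 lands with bottom-row=2; cleared 0 line(s) (total 0); column heights now [2 1 4 4 4 0 0], max=4
Drop 4: S rot1 at col 4 lands with bottom-row=3; cleared 0 line(s) (total 0); column heights now [2 1 4 4 6 5 0], max=6
Drop 5: L rot3 at col 0 lands with bottom-row=1; cleared 0 line(s) (total 0); column heights now [4 4 4 4 6 5 0], max=6
Test piece S rot0 at col 3 (width 3): heights before test = [4 4 4 4 6 5 0]; fits = False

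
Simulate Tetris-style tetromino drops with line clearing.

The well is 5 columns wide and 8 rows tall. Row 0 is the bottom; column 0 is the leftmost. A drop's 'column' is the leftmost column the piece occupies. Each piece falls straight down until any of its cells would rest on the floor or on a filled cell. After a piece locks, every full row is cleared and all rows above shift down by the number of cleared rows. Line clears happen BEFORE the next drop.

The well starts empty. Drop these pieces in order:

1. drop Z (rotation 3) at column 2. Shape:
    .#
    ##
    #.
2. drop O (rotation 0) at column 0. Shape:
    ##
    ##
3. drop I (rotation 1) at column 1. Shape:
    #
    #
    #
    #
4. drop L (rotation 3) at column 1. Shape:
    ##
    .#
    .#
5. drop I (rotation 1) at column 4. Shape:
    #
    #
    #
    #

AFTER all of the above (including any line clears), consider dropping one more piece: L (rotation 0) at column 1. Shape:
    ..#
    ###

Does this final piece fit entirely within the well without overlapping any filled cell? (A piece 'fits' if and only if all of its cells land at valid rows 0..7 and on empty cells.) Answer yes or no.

Drop 1: Z rot3 at col 2 lands with bottom-row=0; cleared 0 line(s) (total 0); column heights now [0 0 2 3 0], max=3
Drop 2: O rot0 at col 0 lands with bottom-row=0; cleared 0 line(s) (total 0); column heights now [2 2 2 3 0], max=3
Drop 3: I rot1 at col 1 lands with bottom-row=2; cleared 0 line(s) (total 0); column heights now [2 6 2 3 0], max=6
Drop 4: L rot3 at col 1 lands with bottom-row=4; cleared 0 line(s) (total 0); column heights now [2 7 7 3 0], max=7
Drop 5: I rot1 at col 4 lands with bottom-row=0; cleared 1 line(s) (total 1); column heights now [1 6 6 2 3], max=6
Test piece L rot0 at col 1 (width 3): heights before test = [1 6 6 2 3]; fits = True

Answer: yes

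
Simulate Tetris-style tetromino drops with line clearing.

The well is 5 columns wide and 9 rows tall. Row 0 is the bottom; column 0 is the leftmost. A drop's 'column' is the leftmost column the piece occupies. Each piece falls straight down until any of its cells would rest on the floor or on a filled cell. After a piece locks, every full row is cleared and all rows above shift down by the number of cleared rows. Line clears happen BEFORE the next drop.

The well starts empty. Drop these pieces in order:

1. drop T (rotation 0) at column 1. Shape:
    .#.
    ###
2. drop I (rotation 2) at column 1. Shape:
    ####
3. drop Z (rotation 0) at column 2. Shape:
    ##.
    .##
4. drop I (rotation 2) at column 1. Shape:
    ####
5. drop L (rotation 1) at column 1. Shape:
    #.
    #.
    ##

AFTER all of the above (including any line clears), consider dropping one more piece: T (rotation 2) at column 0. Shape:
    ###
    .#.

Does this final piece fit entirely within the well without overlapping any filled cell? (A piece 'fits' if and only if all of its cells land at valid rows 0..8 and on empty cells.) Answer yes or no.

Answer: no

Derivation:
Drop 1: T rot0 at col 1 lands with bottom-row=0; cleared 0 line(s) (total 0); column heights now [0 1 2 1 0], max=2
Drop 2: I rot2 at col 1 lands with bottom-row=2; cleared 0 line(s) (total 0); column heights now [0 3 3 3 3], max=3
Drop 3: Z rot0 at col 2 lands with bottom-row=3; cleared 0 line(s) (total 0); column heights now [0 3 5 5 4], max=5
Drop 4: I rot2 at col 1 lands with bottom-row=5; cleared 0 line(s) (total 0); column heights now [0 6 6 6 6], max=6
Drop 5: L rot1 at col 1 lands with bottom-row=6; cleared 0 line(s) (total 0); column heights now [0 9 7 6 6], max=9
Test piece T rot2 at col 0 (width 3): heights before test = [0 9 7 6 6]; fits = False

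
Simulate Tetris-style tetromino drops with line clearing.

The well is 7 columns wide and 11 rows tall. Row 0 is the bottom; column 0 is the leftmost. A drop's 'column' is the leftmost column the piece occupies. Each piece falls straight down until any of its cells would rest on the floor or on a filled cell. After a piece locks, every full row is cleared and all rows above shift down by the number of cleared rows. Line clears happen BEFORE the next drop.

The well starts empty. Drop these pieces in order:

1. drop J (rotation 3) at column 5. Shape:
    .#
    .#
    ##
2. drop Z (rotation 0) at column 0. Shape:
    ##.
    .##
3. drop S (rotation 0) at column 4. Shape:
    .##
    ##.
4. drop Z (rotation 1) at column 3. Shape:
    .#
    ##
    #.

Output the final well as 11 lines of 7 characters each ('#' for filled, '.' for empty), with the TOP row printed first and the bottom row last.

Answer: .......
.......
.......
.......
.......
.......
....#..
...####
...####
##....#
.##..##

Derivation:
Drop 1: J rot3 at col 5 lands with bottom-row=0; cleared 0 line(s) (total 0); column heights now [0 0 0 0 0 1 3], max=3
Drop 2: Z rot0 at col 0 lands with bottom-row=0; cleared 0 line(s) (total 0); column heights now [2 2 1 0 0 1 3], max=3
Drop 3: S rot0 at col 4 lands with bottom-row=2; cleared 0 line(s) (total 0); column heights now [2 2 1 0 3 4 4], max=4
Drop 4: Z rot1 at col 3 lands with bottom-row=2; cleared 0 line(s) (total 0); column heights now [2 2 1 4 5 4 4], max=5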